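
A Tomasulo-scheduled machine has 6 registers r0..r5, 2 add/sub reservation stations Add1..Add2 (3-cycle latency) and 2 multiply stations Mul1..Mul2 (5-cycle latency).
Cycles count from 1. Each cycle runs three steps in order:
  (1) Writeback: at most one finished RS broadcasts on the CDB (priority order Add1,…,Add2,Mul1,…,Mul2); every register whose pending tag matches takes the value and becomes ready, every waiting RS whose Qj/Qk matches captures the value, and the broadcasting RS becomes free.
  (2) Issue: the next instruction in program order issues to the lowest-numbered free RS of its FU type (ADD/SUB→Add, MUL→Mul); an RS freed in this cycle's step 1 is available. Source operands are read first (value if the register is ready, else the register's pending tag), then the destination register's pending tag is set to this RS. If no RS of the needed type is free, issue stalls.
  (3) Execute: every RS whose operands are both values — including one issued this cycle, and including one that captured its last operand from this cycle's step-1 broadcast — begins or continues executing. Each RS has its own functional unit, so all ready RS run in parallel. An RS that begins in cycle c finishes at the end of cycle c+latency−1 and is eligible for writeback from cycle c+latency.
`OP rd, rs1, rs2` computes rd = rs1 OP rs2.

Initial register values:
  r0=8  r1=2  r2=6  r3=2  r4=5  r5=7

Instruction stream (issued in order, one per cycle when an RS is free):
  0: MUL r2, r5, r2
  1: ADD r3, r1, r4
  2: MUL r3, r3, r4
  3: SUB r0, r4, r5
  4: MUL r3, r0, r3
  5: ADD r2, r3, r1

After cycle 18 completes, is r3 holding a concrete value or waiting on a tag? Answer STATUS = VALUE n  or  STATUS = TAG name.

c1: issue MUL r2<-Mul1 | r0:8,r1:2,r2:Mul1,r3:2,r4:5,r5:7
c2: issue ADD r3<-Add1 | r0:8,r1:2,r2:Mul1,r3:Add1,r4:5,r5:7
c3: issue MUL r3<-Mul2 | r0:8,r1:2,r2:Mul1,r3:Mul2,r4:5,r5:7
c4: issue SUB r0<-Add2 | r0:Add2,r1:2,r2:Mul1,r3:Mul2,r4:5,r5:7
c5: CDB Add1=7; stall | r0:Add2,r1:2,r2:Mul1,r3:Mul2,r4:5,r5:7
c6: CDB Mul1=42; issue MUL r3<-Mul1 | r0:Add2,r1:2,r2:42,r3:Mul1,r4:5,r5:7
c7: CDB Add2=-2; issue ADD r2<-Add1 | r0:-2,r1:2,r2:Add1,r3:Mul1,r4:5,r5:7
c8: - | r0:-2,r1:2,r2:Add1,r3:Mul1,r4:5,r5:7
c9: - | r0:-2,r1:2,r2:Add1,r3:Mul1,r4:5,r5:7
c10: CDB Mul2=35 | r0:-2,r1:2,r2:Add1,r3:Mul1,r4:5,r5:7
c11: - | r0:-2,r1:2,r2:Add1,r3:Mul1,r4:5,r5:7
c12: - | r0:-2,r1:2,r2:Add1,r3:Mul1,r4:5,r5:7
c13: - | r0:-2,r1:2,r2:Add1,r3:Mul1,r4:5,r5:7
c14: - | r0:-2,r1:2,r2:Add1,r3:Mul1,r4:5,r5:7
c15: CDB Mul1=-70 | r0:-2,r1:2,r2:Add1,r3:-70,r4:5,r5:7
c16: - | r0:-2,r1:2,r2:Add1,r3:-70,r4:5,r5:7
c17: - | r0:-2,r1:2,r2:Add1,r3:-70,r4:5,r5:7
c18: CDB Add1=-68 | r0:-2,r1:2,r2:-68,r3:-70,r4:5,r5:7

STATUS = VALUE -70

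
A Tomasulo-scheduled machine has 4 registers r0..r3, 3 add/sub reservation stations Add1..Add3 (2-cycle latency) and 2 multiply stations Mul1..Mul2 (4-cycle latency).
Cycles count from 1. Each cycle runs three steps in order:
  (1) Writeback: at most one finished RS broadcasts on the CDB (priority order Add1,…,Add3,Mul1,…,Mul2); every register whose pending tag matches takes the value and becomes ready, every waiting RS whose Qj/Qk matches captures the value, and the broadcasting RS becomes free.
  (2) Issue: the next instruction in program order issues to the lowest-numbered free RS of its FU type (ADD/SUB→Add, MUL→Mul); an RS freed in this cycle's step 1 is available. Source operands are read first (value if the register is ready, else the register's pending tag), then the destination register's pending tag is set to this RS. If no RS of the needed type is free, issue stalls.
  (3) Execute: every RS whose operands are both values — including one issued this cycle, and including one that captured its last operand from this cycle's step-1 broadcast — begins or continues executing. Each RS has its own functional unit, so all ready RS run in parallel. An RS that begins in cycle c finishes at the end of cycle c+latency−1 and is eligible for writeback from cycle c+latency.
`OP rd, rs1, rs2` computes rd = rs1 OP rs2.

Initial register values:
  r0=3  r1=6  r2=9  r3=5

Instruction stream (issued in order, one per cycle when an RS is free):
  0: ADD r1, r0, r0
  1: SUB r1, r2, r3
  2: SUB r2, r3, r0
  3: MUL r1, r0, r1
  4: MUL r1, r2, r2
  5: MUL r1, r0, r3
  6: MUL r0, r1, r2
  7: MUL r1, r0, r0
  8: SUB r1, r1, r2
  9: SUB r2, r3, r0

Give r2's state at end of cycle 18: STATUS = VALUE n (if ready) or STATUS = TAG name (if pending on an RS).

cycle 1: issue ADD r1<-Add1 // r0:3,r1:Add1,r2:9,r3:5
cycle 2: issue SUB r1<-Add2 // r0:3,r1:Add2,r2:9,r3:5
cycle 3: CDB Add1=6; issue SUB r2<-Add1 // r0:3,r1:Add2,r2:Add1,r3:5
cycle 4: CDB Add2=4; issue MUL r1<-Mul1 // r0:3,r1:Mul1,r2:Add1,r3:5
cycle 5: CDB Add1=2; issue MUL r1<-Mul2 // r0:3,r1:Mul2,r2:2,r3:5
cycle 6: stall // r0:3,r1:Mul2,r2:2,r3:5
cycle 7: stall // r0:3,r1:Mul2,r2:2,r3:5
cycle 8: CDB Mul1=12; issue MUL r1<-Mul1 // r0:3,r1:Mul1,r2:2,r3:5
cycle 9: CDB Mul2=4; issue MUL r0<-Mul2 // r0:Mul2,r1:Mul1,r2:2,r3:5
cycle 10: stall // r0:Mul2,r1:Mul1,r2:2,r3:5
cycle 11: stall // r0:Mul2,r1:Mul1,r2:2,r3:5
cycle 12: CDB Mul1=15; issue MUL r1<-Mul1 // r0:Mul2,r1:Mul1,r2:2,r3:5
cycle 13: issue SUB r1<-Add1 // r0:Mul2,r1:Add1,r2:2,r3:5
cycle 14: issue SUB r2<-Add2 // r0:Mul2,r1:Add1,r2:Add2,r3:5
cycle 15: - // r0:Mul2,r1:Add1,r2:Add2,r3:5
cycle 16: CDB Mul2=30 // r0:30,r1:Add1,r2:Add2,r3:5
cycle 17: - // r0:30,r1:Add1,r2:Add2,r3:5
cycle 18: CDB Add2=-25 // r0:30,r1:Add1,r2:-25,r3:5

STATUS = VALUE -25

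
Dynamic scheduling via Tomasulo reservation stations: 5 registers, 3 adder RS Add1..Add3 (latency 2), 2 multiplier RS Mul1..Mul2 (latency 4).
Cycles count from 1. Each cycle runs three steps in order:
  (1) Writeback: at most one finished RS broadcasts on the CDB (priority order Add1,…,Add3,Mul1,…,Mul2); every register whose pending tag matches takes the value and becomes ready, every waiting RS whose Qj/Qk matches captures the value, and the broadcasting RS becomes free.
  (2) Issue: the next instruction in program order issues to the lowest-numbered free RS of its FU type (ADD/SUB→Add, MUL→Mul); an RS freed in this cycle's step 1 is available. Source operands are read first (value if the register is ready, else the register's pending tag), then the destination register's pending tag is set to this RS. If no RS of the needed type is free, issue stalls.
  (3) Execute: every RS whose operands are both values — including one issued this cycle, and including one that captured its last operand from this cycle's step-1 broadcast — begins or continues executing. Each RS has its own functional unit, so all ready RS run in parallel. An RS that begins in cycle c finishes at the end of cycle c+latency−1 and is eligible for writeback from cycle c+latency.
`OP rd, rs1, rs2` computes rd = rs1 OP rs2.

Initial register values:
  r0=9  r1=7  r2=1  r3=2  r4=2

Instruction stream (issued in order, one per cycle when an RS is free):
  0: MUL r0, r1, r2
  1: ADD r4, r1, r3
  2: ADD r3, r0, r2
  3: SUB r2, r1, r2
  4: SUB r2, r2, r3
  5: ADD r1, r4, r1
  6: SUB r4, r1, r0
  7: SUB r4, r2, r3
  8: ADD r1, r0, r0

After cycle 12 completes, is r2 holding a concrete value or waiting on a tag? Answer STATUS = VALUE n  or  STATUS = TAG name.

STATUS = VALUE -2

cycle 1: issue MUL r0<-Mul1 // r0:Mul1,r1:7,r2:1,r3:2,r4:2
cycle 2: issue ADD r4<-Add1 // r0:Mul1,r1:7,r2:1,r3:2,r4:Add1
cycle 3: issue ADD r3<-Add2 // r0:Mul1,r1:7,r2:1,r3:Add2,r4:Add1
cycle 4: CDB Add1=9; issue SUB r2<-Add1 // r0:Mul1,r1:7,r2:Add1,r3:Add2,r4:9
cycle 5: CDB Mul1=7; issue SUB r2<-Add3 // r0:7,r1:7,r2:Add3,r3:Add2,r4:9
cycle 6: CDB Add1=6; issue ADD r1<-Add1 // r0:7,r1:Add1,r2:Add3,r3:Add2,r4:9
cycle 7: CDB Add2=8; issue SUB r4<-Add2 // r0:7,r1:Add1,r2:Add3,r3:8,r4:Add2
cycle 8: CDB Add1=16; issue SUB r4<-Add1 // r0:7,r1:16,r2:Add3,r3:8,r4:Add1
cycle 9: CDB Add3=-2; issue ADD r1<-Add3 // r0:7,r1:Add3,r2:-2,r3:8,r4:Add1
cycle 10: CDB Add2=9 // r0:7,r1:Add3,r2:-2,r3:8,r4:Add1
cycle 11: CDB Add1=-10 // r0:7,r1:Add3,r2:-2,r3:8,r4:-10
cycle 12: CDB Add3=14 // r0:7,r1:14,r2:-2,r3:8,r4:-10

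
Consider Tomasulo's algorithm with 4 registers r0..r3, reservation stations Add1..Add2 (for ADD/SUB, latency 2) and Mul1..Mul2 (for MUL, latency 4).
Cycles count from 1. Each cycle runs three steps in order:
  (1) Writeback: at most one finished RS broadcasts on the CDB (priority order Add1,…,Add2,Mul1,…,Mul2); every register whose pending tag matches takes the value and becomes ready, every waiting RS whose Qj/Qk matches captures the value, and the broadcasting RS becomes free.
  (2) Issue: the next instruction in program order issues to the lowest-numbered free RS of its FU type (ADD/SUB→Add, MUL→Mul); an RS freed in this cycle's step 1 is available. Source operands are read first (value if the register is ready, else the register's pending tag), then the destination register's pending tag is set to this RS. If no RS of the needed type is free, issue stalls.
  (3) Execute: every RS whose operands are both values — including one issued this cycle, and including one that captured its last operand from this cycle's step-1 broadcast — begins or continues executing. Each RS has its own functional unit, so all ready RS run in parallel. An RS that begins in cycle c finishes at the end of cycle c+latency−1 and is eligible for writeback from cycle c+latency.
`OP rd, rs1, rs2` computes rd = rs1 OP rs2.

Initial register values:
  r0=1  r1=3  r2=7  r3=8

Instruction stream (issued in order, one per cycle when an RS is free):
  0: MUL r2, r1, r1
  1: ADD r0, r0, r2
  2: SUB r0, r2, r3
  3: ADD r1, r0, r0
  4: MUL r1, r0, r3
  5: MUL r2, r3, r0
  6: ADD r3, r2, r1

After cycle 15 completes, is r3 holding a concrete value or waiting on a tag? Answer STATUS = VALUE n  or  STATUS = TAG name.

  c1: issue MUL r2<-Mul1  regs: r0:1,r1:3,r2:Mul1,r3:8
  c2: issue ADD r0<-Add1  regs: r0:Add1,r1:3,r2:Mul1,r3:8
  c3: issue SUB r0<-Add2  regs: r0:Add2,r1:3,r2:Mul1,r3:8
  c4: stall  regs: r0:Add2,r1:3,r2:Mul1,r3:8
  c5: CDB Mul1=9; stall  regs: r0:Add2,r1:3,r2:9,r3:8
  c6: stall  regs: r0:Add2,r1:3,r2:9,r3:8
  c7: CDB Add1=10; issue ADD r1<-Add1  regs: r0:Add2,r1:Add1,r2:9,r3:8
  c8: CDB Add2=1; issue MUL r1<-Mul1  regs: r0:1,r1:Mul1,r2:9,r3:8
  c9: issue MUL r2<-Mul2  regs: r0:1,r1:Mul1,r2:Mul2,r3:8
  c10: CDB Add1=2; issue ADD r3<-Add1  regs: r0:1,r1:Mul1,r2:Mul2,r3:Add1
  c11: -  regs: r0:1,r1:Mul1,r2:Mul2,r3:Add1
  c12: CDB Mul1=8  regs: r0:1,r1:8,r2:Mul2,r3:Add1
  c13: CDB Mul2=8  regs: r0:1,r1:8,r2:8,r3:Add1
  c14: -  regs: r0:1,r1:8,r2:8,r3:Add1
  c15: CDB Add1=16  regs: r0:1,r1:8,r2:8,r3:16

STATUS = VALUE 16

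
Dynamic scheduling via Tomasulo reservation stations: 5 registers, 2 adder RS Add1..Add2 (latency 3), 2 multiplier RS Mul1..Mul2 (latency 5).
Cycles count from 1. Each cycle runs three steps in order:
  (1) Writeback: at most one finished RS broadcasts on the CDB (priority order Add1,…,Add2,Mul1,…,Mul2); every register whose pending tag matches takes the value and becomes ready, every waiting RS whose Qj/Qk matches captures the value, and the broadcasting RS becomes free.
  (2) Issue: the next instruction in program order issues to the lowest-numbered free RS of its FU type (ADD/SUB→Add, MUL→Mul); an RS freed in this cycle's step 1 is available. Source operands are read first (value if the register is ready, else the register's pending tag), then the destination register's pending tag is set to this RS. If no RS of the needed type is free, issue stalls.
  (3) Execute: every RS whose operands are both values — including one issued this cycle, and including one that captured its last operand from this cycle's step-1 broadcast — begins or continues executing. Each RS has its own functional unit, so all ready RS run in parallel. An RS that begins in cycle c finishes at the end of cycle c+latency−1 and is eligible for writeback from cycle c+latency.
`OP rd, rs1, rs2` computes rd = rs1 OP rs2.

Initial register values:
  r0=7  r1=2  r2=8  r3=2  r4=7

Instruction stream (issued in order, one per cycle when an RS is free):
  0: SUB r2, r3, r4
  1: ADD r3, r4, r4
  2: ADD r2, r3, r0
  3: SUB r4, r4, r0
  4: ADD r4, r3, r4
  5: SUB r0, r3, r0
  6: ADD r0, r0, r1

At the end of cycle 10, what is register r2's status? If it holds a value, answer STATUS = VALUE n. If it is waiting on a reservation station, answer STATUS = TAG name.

STATUS = VALUE 21

c1: issue SUB r2<-Add1 | r0:7,r1:2,r2:Add1,r3:2,r4:7
c2: issue ADD r3<-Add2 | r0:7,r1:2,r2:Add1,r3:Add2,r4:7
c3: stall | r0:7,r1:2,r2:Add1,r3:Add2,r4:7
c4: CDB Add1=-5; issue ADD r2<-Add1 | r0:7,r1:2,r2:Add1,r3:Add2,r4:7
c5: CDB Add2=14; issue SUB r4<-Add2 | r0:7,r1:2,r2:Add1,r3:14,r4:Add2
c6: stall | r0:7,r1:2,r2:Add1,r3:14,r4:Add2
c7: stall | r0:7,r1:2,r2:Add1,r3:14,r4:Add2
c8: CDB Add1=21; issue ADD r4<-Add1 | r0:7,r1:2,r2:21,r3:14,r4:Add1
c9: CDB Add2=0; issue SUB r0<-Add2 | r0:Add2,r1:2,r2:21,r3:14,r4:Add1
c10: stall | r0:Add2,r1:2,r2:21,r3:14,r4:Add1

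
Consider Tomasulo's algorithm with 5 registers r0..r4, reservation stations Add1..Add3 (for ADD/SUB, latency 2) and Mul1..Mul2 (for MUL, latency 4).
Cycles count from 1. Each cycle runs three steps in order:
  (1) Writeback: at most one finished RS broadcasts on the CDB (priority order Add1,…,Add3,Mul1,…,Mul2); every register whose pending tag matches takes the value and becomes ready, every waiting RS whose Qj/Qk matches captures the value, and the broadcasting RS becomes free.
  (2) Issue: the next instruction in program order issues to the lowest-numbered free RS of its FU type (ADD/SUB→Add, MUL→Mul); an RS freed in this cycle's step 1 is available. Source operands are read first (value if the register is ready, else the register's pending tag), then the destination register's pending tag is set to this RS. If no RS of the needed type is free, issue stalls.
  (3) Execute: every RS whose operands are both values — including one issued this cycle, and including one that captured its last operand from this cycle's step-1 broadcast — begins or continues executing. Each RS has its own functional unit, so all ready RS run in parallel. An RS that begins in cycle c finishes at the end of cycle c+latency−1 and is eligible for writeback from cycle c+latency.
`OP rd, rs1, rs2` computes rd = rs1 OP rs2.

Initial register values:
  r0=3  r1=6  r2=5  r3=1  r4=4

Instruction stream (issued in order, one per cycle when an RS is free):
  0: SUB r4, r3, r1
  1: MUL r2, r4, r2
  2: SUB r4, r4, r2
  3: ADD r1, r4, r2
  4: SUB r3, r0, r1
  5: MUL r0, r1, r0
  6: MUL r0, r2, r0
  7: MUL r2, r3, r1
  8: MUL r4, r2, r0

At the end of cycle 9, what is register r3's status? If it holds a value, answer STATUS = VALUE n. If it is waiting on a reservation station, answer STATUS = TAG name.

STATUS = TAG Add3

cycle 1: issue SUB r4<-Add1 // r0:3,r1:6,r2:5,r3:1,r4:Add1
cycle 2: issue MUL r2<-Mul1 // r0:3,r1:6,r2:Mul1,r3:1,r4:Add1
cycle 3: CDB Add1=-5; issue SUB r4<-Add1 // r0:3,r1:6,r2:Mul1,r3:1,r4:Add1
cycle 4: issue ADD r1<-Add2 // r0:3,r1:Add2,r2:Mul1,r3:1,r4:Add1
cycle 5: issue SUB r3<-Add3 // r0:3,r1:Add2,r2:Mul1,r3:Add3,r4:Add1
cycle 6: issue MUL r0<-Mul2 // r0:Mul2,r1:Add2,r2:Mul1,r3:Add3,r4:Add1
cycle 7: CDB Mul1=-25; issue MUL r0<-Mul1 // r0:Mul1,r1:Add2,r2:-25,r3:Add3,r4:Add1
cycle 8: stall // r0:Mul1,r1:Add2,r2:-25,r3:Add3,r4:Add1
cycle 9: CDB Add1=20; stall // r0:Mul1,r1:Add2,r2:-25,r3:Add3,r4:20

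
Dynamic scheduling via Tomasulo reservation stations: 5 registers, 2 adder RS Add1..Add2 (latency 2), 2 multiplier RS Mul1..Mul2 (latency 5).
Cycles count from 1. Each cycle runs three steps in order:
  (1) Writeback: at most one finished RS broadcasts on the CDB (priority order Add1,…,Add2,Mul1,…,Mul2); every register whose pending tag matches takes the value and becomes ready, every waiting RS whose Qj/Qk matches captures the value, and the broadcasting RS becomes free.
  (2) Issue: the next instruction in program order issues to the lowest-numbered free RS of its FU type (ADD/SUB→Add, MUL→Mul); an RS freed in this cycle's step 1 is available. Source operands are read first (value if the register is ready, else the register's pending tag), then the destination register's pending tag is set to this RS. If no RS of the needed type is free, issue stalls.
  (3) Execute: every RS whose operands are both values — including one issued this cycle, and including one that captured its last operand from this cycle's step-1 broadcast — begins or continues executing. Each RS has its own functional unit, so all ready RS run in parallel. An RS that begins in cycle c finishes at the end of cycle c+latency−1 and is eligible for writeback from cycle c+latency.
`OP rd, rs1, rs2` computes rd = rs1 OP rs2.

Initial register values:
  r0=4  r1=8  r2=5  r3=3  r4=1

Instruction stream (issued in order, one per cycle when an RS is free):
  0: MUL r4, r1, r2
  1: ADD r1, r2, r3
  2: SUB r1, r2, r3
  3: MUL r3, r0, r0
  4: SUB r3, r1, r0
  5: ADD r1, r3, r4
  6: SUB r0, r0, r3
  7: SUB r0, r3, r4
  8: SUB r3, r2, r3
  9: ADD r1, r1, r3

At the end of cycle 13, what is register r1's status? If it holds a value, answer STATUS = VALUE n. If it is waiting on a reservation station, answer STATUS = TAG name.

cycle 1: issue MUL r4<-Mul1 // r0:4,r1:8,r2:5,r3:3,r4:Mul1
cycle 2: issue ADD r1<-Add1 // r0:4,r1:Add1,r2:5,r3:3,r4:Mul1
cycle 3: issue SUB r1<-Add2 // r0:4,r1:Add2,r2:5,r3:3,r4:Mul1
cycle 4: CDB Add1=8; issue MUL r3<-Mul2 // r0:4,r1:Add2,r2:5,r3:Mul2,r4:Mul1
cycle 5: CDB Add2=2; issue SUB r3<-Add1 // r0:4,r1:2,r2:5,r3:Add1,r4:Mul1
cycle 6: CDB Mul1=40; issue ADD r1<-Add2 // r0:4,r1:Add2,r2:5,r3:Add1,r4:40
cycle 7: CDB Add1=-2; issue SUB r0<-Add1 // r0:Add1,r1:Add2,r2:5,r3:-2,r4:40
cycle 8: stall // r0:Add1,r1:Add2,r2:5,r3:-2,r4:40
cycle 9: CDB Add1=6; issue SUB r0<-Add1 // r0:Add1,r1:Add2,r2:5,r3:-2,r4:40
cycle 10: CDB Add2=38; issue SUB r3<-Add2 // r0:Add1,r1:38,r2:5,r3:Add2,r4:40
cycle 11: CDB Add1=-42; issue ADD r1<-Add1 // r0:-42,r1:Add1,r2:5,r3:Add2,r4:40
cycle 12: CDB Add2=7 // r0:-42,r1:Add1,r2:5,r3:7,r4:40
cycle 13: CDB Mul2=16 // r0:-42,r1:Add1,r2:5,r3:7,r4:40

STATUS = TAG Add1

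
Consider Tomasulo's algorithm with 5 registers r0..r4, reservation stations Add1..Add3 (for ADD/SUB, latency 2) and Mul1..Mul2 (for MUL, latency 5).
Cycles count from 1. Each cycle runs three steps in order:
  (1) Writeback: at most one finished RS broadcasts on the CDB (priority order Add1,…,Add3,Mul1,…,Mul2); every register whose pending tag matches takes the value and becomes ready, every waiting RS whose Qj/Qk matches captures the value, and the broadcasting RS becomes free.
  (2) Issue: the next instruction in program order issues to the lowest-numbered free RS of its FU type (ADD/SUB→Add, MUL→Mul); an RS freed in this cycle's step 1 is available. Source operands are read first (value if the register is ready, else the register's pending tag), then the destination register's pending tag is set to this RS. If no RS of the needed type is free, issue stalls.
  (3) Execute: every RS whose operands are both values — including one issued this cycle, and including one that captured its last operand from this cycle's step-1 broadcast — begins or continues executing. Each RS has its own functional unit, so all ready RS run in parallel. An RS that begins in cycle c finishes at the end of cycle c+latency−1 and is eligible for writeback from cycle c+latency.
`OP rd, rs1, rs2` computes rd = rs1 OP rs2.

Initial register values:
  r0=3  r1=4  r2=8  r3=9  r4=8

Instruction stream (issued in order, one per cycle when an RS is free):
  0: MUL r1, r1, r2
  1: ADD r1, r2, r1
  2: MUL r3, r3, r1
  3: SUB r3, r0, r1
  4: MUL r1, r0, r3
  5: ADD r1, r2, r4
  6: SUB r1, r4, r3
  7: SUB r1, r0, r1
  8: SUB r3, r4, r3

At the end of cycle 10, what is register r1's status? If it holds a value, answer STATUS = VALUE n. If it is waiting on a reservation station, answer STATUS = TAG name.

STATUS = TAG Add3

c1: issue MUL r1<-Mul1 | r0:3,r1:Mul1,r2:8,r3:9,r4:8
c2: issue ADD r1<-Add1 | r0:3,r1:Add1,r2:8,r3:9,r4:8
c3: issue MUL r3<-Mul2 | r0:3,r1:Add1,r2:8,r3:Mul2,r4:8
c4: issue SUB r3<-Add2 | r0:3,r1:Add1,r2:8,r3:Add2,r4:8
c5: stall | r0:3,r1:Add1,r2:8,r3:Add2,r4:8
c6: CDB Mul1=32; issue MUL r1<-Mul1 | r0:3,r1:Mul1,r2:8,r3:Add2,r4:8
c7: issue ADD r1<-Add3 | r0:3,r1:Add3,r2:8,r3:Add2,r4:8
c8: CDB Add1=40; issue SUB r1<-Add1 | r0:3,r1:Add1,r2:8,r3:Add2,r4:8
c9: CDB Add3=16; issue SUB r1<-Add3 | r0:3,r1:Add3,r2:8,r3:Add2,r4:8
c10: CDB Add2=-37; issue SUB r3<-Add2 | r0:3,r1:Add3,r2:8,r3:Add2,r4:8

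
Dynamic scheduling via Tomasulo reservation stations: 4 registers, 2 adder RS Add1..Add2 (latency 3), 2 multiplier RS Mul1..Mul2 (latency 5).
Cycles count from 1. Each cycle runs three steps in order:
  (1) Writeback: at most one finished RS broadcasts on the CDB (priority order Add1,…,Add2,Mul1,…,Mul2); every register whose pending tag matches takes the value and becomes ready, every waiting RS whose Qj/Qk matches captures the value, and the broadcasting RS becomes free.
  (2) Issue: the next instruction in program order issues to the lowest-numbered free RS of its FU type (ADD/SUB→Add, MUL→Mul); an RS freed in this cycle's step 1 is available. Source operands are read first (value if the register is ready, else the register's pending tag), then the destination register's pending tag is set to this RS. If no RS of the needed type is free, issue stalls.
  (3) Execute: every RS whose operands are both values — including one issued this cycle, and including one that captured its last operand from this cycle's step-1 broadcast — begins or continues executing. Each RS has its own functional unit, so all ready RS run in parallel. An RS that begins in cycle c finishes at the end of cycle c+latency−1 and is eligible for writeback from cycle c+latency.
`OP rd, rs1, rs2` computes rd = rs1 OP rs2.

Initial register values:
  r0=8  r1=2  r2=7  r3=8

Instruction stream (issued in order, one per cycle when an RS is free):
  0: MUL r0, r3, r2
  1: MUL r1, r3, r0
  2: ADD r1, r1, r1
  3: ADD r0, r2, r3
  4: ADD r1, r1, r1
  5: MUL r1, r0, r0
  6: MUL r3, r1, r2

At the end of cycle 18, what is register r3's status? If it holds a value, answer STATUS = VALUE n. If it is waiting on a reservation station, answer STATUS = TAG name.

STATUS = VALUE 1575

  c1: issue MUL r0<-Mul1  regs: r0:Mul1,r1:2,r2:7,r3:8
  c2: issue MUL r1<-Mul2  regs: r0:Mul1,r1:Mul2,r2:7,r3:8
  c3: issue ADD r1<-Add1  regs: r0:Mul1,r1:Add1,r2:7,r3:8
  c4: issue ADD r0<-Add2  regs: r0:Add2,r1:Add1,r2:7,r3:8
  c5: stall  regs: r0:Add2,r1:Add1,r2:7,r3:8
  c6: CDB Mul1=56; stall  regs: r0:Add2,r1:Add1,r2:7,r3:8
  c7: CDB Add2=15; issue ADD r1<-Add2  regs: r0:15,r1:Add2,r2:7,r3:8
  c8: issue MUL r1<-Mul1  regs: r0:15,r1:Mul1,r2:7,r3:8
  c9: stall  regs: r0:15,r1:Mul1,r2:7,r3:8
  c10: stall  regs: r0:15,r1:Mul1,r2:7,r3:8
  c11: CDB Mul2=448; issue MUL r3<-Mul2  regs: r0:15,r1:Mul1,r2:7,r3:Mul2
  c12: -  regs: r0:15,r1:Mul1,r2:7,r3:Mul2
  c13: CDB Mul1=225  regs: r0:15,r1:225,r2:7,r3:Mul2
  c14: CDB Add1=896  regs: r0:15,r1:225,r2:7,r3:Mul2
  c15: -  regs: r0:15,r1:225,r2:7,r3:Mul2
  c16: -  regs: r0:15,r1:225,r2:7,r3:Mul2
  c17: CDB Add2=1792  regs: r0:15,r1:225,r2:7,r3:Mul2
  c18: CDB Mul2=1575  regs: r0:15,r1:225,r2:7,r3:1575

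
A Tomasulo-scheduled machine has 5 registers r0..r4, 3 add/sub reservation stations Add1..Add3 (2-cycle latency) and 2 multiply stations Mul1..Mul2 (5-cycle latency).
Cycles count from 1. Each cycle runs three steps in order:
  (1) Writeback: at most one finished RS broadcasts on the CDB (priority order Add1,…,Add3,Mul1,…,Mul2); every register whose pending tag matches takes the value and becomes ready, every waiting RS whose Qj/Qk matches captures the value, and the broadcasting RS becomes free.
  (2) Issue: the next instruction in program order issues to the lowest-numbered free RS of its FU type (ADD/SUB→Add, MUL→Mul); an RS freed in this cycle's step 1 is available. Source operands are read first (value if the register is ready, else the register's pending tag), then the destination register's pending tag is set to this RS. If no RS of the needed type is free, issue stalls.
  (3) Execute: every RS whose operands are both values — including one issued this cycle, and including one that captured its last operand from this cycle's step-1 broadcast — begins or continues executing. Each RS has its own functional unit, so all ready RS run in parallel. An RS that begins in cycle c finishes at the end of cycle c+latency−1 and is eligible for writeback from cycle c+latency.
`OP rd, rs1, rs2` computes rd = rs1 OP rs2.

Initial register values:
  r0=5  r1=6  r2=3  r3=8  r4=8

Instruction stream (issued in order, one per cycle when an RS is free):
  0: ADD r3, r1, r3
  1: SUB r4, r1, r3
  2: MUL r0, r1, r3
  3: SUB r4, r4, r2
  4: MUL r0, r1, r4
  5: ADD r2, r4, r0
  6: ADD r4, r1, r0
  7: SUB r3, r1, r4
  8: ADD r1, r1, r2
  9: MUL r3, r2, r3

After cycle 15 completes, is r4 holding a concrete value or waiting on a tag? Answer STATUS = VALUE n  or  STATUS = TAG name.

c1: issue ADD r3<-Add1 | r0:5,r1:6,r2:3,r3:Add1,r4:8
c2: issue SUB r4<-Add2 | r0:5,r1:6,r2:3,r3:Add1,r4:Add2
c3: CDB Add1=14; issue MUL r0<-Mul1 | r0:Mul1,r1:6,r2:3,r3:14,r4:Add2
c4: issue SUB r4<-Add1 | r0:Mul1,r1:6,r2:3,r3:14,r4:Add1
c5: CDB Add2=-8; issue MUL r0<-Mul2 | r0:Mul2,r1:6,r2:3,r3:14,r4:Add1
c6: issue ADD r2<-Add2 | r0:Mul2,r1:6,r2:Add2,r3:14,r4:Add1
c7: CDB Add1=-11; issue ADD r4<-Add1 | r0:Mul2,r1:6,r2:Add2,r3:14,r4:Add1
c8: CDB Mul1=84; issue SUB r3<-Add3 | r0:Mul2,r1:6,r2:Add2,r3:Add3,r4:Add1
c9: stall | r0:Mul2,r1:6,r2:Add2,r3:Add3,r4:Add1
c10: stall | r0:Mul2,r1:6,r2:Add2,r3:Add3,r4:Add1
c11: stall | r0:Mul2,r1:6,r2:Add2,r3:Add3,r4:Add1
c12: CDB Mul2=-66; stall | r0:-66,r1:6,r2:Add2,r3:Add3,r4:Add1
c13: stall | r0:-66,r1:6,r2:Add2,r3:Add3,r4:Add1
c14: CDB Add1=-60; issue ADD r1<-Add1 | r0:-66,r1:Add1,r2:Add2,r3:Add3,r4:-60
c15: CDB Add2=-77; issue MUL r3<-Mul1 | r0:-66,r1:Add1,r2:-77,r3:Mul1,r4:-60

STATUS = VALUE -60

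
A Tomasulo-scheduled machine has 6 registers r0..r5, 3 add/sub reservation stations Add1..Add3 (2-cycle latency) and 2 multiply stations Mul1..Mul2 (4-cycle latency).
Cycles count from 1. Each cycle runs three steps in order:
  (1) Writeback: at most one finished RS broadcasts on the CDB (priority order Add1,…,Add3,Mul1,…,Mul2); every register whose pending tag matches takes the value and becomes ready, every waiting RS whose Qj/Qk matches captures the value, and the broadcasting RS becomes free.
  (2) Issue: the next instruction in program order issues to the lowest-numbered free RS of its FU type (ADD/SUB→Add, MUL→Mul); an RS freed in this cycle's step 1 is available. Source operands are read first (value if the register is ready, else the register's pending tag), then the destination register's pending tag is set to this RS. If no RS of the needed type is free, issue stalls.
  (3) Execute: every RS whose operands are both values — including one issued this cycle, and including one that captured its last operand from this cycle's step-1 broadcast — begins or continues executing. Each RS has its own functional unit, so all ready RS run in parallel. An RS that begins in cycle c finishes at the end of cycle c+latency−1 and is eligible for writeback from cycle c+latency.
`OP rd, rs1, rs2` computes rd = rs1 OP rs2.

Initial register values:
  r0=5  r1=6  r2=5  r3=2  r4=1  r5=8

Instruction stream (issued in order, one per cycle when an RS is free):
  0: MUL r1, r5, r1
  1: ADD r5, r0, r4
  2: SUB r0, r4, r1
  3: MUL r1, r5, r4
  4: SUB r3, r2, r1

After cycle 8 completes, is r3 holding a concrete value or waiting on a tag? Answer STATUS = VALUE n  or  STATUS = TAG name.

  c1: issue MUL r1<-Mul1  regs: r0:5,r1:Mul1,r2:5,r3:2,r4:1,r5:8
  c2: issue ADD r5<-Add1  regs: r0:5,r1:Mul1,r2:5,r3:2,r4:1,r5:Add1
  c3: issue SUB r0<-Add2  regs: r0:Add2,r1:Mul1,r2:5,r3:2,r4:1,r5:Add1
  c4: CDB Add1=6; issue MUL r1<-Mul2  regs: r0:Add2,r1:Mul2,r2:5,r3:2,r4:1,r5:6
  c5: CDB Mul1=48; issue SUB r3<-Add1  regs: r0:Add2,r1:Mul2,r2:5,r3:Add1,r4:1,r5:6
  c6: -  regs: r0:Add2,r1:Mul2,r2:5,r3:Add1,r4:1,r5:6
  c7: CDB Add2=-47  regs: r0:-47,r1:Mul2,r2:5,r3:Add1,r4:1,r5:6
  c8: CDB Mul2=6  regs: r0:-47,r1:6,r2:5,r3:Add1,r4:1,r5:6

STATUS = TAG Add1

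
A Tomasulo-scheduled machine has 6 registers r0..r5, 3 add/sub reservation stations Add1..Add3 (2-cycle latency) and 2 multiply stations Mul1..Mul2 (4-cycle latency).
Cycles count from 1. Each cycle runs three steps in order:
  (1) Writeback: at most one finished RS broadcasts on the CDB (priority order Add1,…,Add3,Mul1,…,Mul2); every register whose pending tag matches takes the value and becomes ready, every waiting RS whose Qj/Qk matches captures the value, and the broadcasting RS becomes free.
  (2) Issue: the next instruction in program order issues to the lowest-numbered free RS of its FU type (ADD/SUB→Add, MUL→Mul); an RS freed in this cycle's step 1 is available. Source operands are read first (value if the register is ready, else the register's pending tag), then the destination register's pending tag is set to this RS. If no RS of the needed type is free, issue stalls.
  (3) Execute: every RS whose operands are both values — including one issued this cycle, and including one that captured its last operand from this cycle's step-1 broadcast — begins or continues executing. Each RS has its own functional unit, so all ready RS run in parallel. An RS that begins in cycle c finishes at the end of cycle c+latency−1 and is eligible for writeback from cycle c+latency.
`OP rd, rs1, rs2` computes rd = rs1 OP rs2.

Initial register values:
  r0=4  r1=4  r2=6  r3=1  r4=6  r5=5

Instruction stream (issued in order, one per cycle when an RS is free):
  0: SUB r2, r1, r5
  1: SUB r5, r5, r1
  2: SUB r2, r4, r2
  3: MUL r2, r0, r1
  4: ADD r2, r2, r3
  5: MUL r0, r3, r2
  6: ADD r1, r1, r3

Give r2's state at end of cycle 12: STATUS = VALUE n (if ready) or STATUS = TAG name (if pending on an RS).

  c1: issue SUB r2<-Add1  regs: r0:4,r1:4,r2:Add1,r3:1,r4:6,r5:5
  c2: issue SUB r5<-Add2  regs: r0:4,r1:4,r2:Add1,r3:1,r4:6,r5:Add2
  c3: CDB Add1=-1; issue SUB r2<-Add1  regs: r0:4,r1:4,r2:Add1,r3:1,r4:6,r5:Add2
  c4: CDB Add2=1; issue MUL r2<-Mul1  regs: r0:4,r1:4,r2:Mul1,r3:1,r4:6,r5:1
  c5: CDB Add1=7; issue ADD r2<-Add1  regs: r0:4,r1:4,r2:Add1,r3:1,r4:6,r5:1
  c6: issue MUL r0<-Mul2  regs: r0:Mul2,r1:4,r2:Add1,r3:1,r4:6,r5:1
  c7: issue ADD r1<-Add2  regs: r0:Mul2,r1:Add2,r2:Add1,r3:1,r4:6,r5:1
  c8: CDB Mul1=16  regs: r0:Mul2,r1:Add2,r2:Add1,r3:1,r4:6,r5:1
  c9: CDB Add2=5  regs: r0:Mul2,r1:5,r2:Add1,r3:1,r4:6,r5:1
  c10: CDB Add1=17  regs: r0:Mul2,r1:5,r2:17,r3:1,r4:6,r5:1
  c11: -  regs: r0:Mul2,r1:5,r2:17,r3:1,r4:6,r5:1
  c12: -  regs: r0:Mul2,r1:5,r2:17,r3:1,r4:6,r5:1

STATUS = VALUE 17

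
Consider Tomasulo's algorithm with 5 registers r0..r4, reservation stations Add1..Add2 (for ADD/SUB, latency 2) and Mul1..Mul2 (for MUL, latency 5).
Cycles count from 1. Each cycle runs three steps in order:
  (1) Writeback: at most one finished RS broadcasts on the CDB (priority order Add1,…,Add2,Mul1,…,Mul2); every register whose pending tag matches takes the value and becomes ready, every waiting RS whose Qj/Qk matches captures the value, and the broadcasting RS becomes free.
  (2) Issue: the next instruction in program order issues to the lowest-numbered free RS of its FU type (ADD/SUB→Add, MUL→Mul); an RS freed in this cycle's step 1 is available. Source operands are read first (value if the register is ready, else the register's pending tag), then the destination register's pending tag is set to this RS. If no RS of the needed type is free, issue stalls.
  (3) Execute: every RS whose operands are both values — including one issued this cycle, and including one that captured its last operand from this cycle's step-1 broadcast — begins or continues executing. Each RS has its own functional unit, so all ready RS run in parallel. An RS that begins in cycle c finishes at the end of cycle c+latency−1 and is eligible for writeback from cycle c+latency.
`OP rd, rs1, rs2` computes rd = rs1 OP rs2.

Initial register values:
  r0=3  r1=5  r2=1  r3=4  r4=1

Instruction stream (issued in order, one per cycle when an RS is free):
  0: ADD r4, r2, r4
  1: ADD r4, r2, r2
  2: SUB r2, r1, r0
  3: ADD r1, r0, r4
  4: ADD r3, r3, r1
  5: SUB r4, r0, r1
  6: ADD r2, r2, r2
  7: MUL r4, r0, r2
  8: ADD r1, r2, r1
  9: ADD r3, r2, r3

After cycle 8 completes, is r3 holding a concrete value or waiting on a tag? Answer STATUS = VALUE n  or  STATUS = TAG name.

cycle 1: issue ADD r4<-Add1 // r0:3,r1:5,r2:1,r3:4,r4:Add1
cycle 2: issue ADD r4<-Add2 // r0:3,r1:5,r2:1,r3:4,r4:Add2
cycle 3: CDB Add1=2; issue SUB r2<-Add1 // r0:3,r1:5,r2:Add1,r3:4,r4:Add2
cycle 4: CDB Add2=2; issue ADD r1<-Add2 // r0:3,r1:Add2,r2:Add1,r3:4,r4:2
cycle 5: CDB Add1=2; issue ADD r3<-Add1 // r0:3,r1:Add2,r2:2,r3:Add1,r4:2
cycle 6: CDB Add2=5; issue SUB r4<-Add2 // r0:3,r1:5,r2:2,r3:Add1,r4:Add2
cycle 7: stall // r0:3,r1:5,r2:2,r3:Add1,r4:Add2
cycle 8: CDB Add1=9; issue ADD r2<-Add1 // r0:3,r1:5,r2:Add1,r3:9,r4:Add2

STATUS = VALUE 9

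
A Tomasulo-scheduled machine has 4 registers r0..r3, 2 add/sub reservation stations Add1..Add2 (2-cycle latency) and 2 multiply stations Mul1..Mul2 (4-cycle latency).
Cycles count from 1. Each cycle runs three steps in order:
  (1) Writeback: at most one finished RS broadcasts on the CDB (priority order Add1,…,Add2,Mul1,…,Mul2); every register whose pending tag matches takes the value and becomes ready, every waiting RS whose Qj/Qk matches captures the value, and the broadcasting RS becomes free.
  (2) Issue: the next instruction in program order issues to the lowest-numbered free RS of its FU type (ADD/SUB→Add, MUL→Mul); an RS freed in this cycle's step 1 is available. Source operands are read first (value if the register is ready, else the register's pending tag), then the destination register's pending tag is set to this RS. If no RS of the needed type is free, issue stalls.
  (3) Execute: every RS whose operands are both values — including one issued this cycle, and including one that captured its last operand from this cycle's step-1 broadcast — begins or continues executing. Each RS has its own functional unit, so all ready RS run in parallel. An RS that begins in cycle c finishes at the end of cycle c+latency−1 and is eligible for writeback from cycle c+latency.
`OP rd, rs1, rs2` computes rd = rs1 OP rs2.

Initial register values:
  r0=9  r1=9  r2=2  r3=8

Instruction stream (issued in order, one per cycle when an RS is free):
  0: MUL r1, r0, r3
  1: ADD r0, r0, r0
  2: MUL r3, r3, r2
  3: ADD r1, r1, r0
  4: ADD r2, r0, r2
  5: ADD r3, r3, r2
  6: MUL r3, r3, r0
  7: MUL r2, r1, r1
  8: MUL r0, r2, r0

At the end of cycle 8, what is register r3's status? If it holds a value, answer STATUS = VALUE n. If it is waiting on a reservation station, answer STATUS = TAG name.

c1: issue MUL r1<-Mul1 | r0:9,r1:Mul1,r2:2,r3:8
c2: issue ADD r0<-Add1 | r0:Add1,r1:Mul1,r2:2,r3:8
c3: issue MUL r3<-Mul2 | r0:Add1,r1:Mul1,r2:2,r3:Mul2
c4: CDB Add1=18; issue ADD r1<-Add1 | r0:18,r1:Add1,r2:2,r3:Mul2
c5: CDB Mul1=72; issue ADD r2<-Add2 | r0:18,r1:Add1,r2:Add2,r3:Mul2
c6: stall | r0:18,r1:Add1,r2:Add2,r3:Mul2
c7: CDB Add1=90; issue ADD r3<-Add1 | r0:18,r1:90,r2:Add2,r3:Add1
c8: CDB Add2=20; issue MUL r3<-Mul1 | r0:18,r1:90,r2:20,r3:Mul1

STATUS = TAG Mul1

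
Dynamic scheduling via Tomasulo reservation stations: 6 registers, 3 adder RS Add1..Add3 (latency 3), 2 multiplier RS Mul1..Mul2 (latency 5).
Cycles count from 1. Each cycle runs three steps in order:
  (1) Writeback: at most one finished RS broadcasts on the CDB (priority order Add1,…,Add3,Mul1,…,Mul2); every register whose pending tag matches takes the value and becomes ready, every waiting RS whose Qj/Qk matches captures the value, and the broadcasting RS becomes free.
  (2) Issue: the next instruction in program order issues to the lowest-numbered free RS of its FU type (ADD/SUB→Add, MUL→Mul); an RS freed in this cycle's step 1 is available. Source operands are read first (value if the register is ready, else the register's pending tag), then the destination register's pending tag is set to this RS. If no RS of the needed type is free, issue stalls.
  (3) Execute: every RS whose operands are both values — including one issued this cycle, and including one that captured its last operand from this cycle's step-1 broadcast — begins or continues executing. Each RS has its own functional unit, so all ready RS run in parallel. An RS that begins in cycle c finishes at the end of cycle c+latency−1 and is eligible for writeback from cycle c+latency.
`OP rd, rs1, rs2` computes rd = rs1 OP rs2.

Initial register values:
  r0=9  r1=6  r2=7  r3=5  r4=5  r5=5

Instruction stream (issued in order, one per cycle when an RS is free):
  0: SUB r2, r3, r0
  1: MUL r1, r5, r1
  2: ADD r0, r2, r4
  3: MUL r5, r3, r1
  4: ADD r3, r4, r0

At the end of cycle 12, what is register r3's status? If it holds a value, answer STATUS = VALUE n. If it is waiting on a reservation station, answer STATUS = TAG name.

  c1: issue SUB r2<-Add1  regs: r0:9,r1:6,r2:Add1,r3:5,r4:5,r5:5
  c2: issue MUL r1<-Mul1  regs: r0:9,r1:Mul1,r2:Add1,r3:5,r4:5,r5:5
  c3: issue ADD r0<-Add2  regs: r0:Add2,r1:Mul1,r2:Add1,r3:5,r4:5,r5:5
  c4: CDB Add1=-4; issue MUL r5<-Mul2  regs: r0:Add2,r1:Mul1,r2:-4,r3:5,r4:5,r5:Mul2
  c5: issue ADD r3<-Add1  regs: r0:Add2,r1:Mul1,r2:-4,r3:Add1,r4:5,r5:Mul2
  c6: -  regs: r0:Add2,r1:Mul1,r2:-4,r3:Add1,r4:5,r5:Mul2
  c7: CDB Add2=1  regs: r0:1,r1:Mul1,r2:-4,r3:Add1,r4:5,r5:Mul2
  c8: CDB Mul1=30  regs: r0:1,r1:30,r2:-4,r3:Add1,r4:5,r5:Mul2
  c9: -  regs: r0:1,r1:30,r2:-4,r3:Add1,r4:5,r5:Mul2
  c10: CDB Add1=6  regs: r0:1,r1:30,r2:-4,r3:6,r4:5,r5:Mul2
  c11: -  regs: r0:1,r1:30,r2:-4,r3:6,r4:5,r5:Mul2
  c12: -  regs: r0:1,r1:30,r2:-4,r3:6,r4:5,r5:Mul2

STATUS = VALUE 6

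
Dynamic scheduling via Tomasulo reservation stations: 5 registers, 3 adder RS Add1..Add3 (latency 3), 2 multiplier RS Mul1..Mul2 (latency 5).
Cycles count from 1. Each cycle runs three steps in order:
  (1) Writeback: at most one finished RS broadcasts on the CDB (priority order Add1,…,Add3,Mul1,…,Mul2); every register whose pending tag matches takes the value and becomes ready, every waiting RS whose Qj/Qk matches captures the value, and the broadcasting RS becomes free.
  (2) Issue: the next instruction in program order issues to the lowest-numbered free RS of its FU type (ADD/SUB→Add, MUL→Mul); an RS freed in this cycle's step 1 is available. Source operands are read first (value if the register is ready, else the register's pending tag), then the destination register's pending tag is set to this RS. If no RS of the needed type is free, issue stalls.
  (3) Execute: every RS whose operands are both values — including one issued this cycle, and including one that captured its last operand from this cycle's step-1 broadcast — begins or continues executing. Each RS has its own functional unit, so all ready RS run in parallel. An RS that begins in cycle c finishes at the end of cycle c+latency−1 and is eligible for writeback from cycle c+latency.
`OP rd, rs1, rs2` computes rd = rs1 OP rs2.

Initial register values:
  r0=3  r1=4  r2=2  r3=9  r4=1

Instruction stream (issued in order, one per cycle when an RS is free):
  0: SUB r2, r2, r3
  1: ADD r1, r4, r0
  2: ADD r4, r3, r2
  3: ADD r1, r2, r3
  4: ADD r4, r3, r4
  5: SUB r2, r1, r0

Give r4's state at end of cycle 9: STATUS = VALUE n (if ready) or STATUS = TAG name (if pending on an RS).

c1: issue SUB r2<-Add1 | r0:3,r1:4,r2:Add1,r3:9,r4:1
c2: issue ADD r1<-Add2 | r0:3,r1:Add2,r2:Add1,r3:9,r4:1
c3: issue ADD r4<-Add3 | r0:3,r1:Add2,r2:Add1,r3:9,r4:Add3
c4: CDB Add1=-7; issue ADD r1<-Add1 | r0:3,r1:Add1,r2:-7,r3:9,r4:Add3
c5: CDB Add2=4; issue ADD r4<-Add2 | r0:3,r1:Add1,r2:-7,r3:9,r4:Add2
c6: stall | r0:3,r1:Add1,r2:-7,r3:9,r4:Add2
c7: CDB Add1=2; issue SUB r2<-Add1 | r0:3,r1:2,r2:Add1,r3:9,r4:Add2
c8: CDB Add3=2 | r0:3,r1:2,r2:Add1,r3:9,r4:Add2
c9: - | r0:3,r1:2,r2:Add1,r3:9,r4:Add2

STATUS = TAG Add2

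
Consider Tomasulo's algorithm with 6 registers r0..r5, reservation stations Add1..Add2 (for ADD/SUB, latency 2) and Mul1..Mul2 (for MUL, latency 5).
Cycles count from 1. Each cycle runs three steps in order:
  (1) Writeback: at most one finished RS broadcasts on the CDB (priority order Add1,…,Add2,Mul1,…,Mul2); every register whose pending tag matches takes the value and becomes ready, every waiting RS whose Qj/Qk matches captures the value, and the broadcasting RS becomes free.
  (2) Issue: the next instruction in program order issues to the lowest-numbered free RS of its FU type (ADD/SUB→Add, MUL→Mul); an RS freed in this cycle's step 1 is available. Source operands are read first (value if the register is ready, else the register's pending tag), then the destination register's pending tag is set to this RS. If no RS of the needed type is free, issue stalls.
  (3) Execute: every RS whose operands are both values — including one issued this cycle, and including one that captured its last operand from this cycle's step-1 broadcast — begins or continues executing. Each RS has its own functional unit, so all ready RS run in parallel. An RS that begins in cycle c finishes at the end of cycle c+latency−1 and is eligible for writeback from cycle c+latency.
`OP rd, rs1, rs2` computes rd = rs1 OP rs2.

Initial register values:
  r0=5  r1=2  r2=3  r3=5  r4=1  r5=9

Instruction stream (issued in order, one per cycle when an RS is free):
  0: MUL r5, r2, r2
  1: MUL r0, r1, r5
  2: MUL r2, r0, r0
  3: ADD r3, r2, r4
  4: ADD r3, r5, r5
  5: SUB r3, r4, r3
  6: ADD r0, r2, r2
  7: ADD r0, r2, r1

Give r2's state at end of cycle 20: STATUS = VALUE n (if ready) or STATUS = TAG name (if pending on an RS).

  c1: issue MUL r5<-Mul1  regs: r0:5,r1:2,r2:3,r3:5,r4:1,r5:Mul1
  c2: issue MUL r0<-Mul2  regs: r0:Mul2,r1:2,r2:3,r3:5,r4:1,r5:Mul1
  c3: stall  regs: r0:Mul2,r1:2,r2:3,r3:5,r4:1,r5:Mul1
  c4: stall  regs: r0:Mul2,r1:2,r2:3,r3:5,r4:1,r5:Mul1
  c5: stall  regs: r0:Mul2,r1:2,r2:3,r3:5,r4:1,r5:Mul1
  c6: CDB Mul1=9; issue MUL r2<-Mul1  regs: r0:Mul2,r1:2,r2:Mul1,r3:5,r4:1,r5:9
  c7: issue ADD r3<-Add1  regs: r0:Mul2,r1:2,r2:Mul1,r3:Add1,r4:1,r5:9
  c8: issue ADD r3<-Add2  regs: r0:Mul2,r1:2,r2:Mul1,r3:Add2,r4:1,r5:9
  c9: stall  regs: r0:Mul2,r1:2,r2:Mul1,r3:Add2,r4:1,r5:9
  c10: CDB Add2=18; issue SUB r3<-Add2  regs: r0:Mul2,r1:2,r2:Mul1,r3:Add2,r4:1,r5:9
  c11: CDB Mul2=18; stall  regs: r0:18,r1:2,r2:Mul1,r3:Add2,r4:1,r5:9
  c12: CDB Add2=-17; issue ADD r0<-Add2  regs: r0:Add2,r1:2,r2:Mul1,r3:-17,r4:1,r5:9
  c13: stall  regs: r0:Add2,r1:2,r2:Mul1,r3:-17,r4:1,r5:9
  c14: stall  regs: r0:Add2,r1:2,r2:Mul1,r3:-17,r4:1,r5:9
  c15: stall  regs: r0:Add2,r1:2,r2:Mul1,r3:-17,r4:1,r5:9
  c16: CDB Mul1=324; stall  regs: r0:Add2,r1:2,r2:324,r3:-17,r4:1,r5:9
  c17: stall  regs: r0:Add2,r1:2,r2:324,r3:-17,r4:1,r5:9
  c18: CDB Add1=325; issue ADD r0<-Add1  regs: r0:Add1,r1:2,r2:324,r3:-17,r4:1,r5:9
  c19: CDB Add2=648  regs: r0:Add1,r1:2,r2:324,r3:-17,r4:1,r5:9
  c20: CDB Add1=326  regs: r0:326,r1:2,r2:324,r3:-17,r4:1,r5:9

STATUS = VALUE 324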